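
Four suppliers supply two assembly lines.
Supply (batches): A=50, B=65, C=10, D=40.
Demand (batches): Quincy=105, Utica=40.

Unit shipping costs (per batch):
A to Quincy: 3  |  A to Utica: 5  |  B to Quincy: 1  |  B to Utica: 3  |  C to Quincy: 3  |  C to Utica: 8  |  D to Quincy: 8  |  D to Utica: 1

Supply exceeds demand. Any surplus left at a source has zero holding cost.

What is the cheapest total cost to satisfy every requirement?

An optimal shipping plan:
  A to Quincy: 30 × 3 = 90
  B to Quincy: 65 × 1 = 65
  C to Quincy: 10 × 3 = 30
  D to Utica: 40 × 1 = 40
Total = 90 + 65 + 30 + 40 = 225.
(Supply check: A ships 30; B ships 65; C ships 10; D ships 40.)

225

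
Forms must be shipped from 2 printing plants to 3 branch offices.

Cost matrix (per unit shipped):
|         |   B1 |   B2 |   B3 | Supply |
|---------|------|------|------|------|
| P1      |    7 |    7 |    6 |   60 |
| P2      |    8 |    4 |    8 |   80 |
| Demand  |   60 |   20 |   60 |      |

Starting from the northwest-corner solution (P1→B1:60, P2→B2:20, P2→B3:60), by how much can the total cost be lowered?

60

Current plan cost = 60·7 + 20·4 + 60·8 = 980.
Optimal plan:
  P1–B3: 60 × 6 = 360
  P2–B1: 60 × 8 = 480
  P2–B2: 20 × 4 = 80
Optimal cost = 920.
Saving = 980 − 920 = 60.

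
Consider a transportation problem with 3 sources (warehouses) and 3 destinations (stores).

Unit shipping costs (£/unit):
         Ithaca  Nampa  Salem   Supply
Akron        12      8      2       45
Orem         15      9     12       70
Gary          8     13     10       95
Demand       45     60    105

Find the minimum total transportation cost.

An optimal shipping plan:
  Akron->Salem: 45 × £2 = £90
  Orem->Nampa: 60 × £9 = £540
  Orem->Salem: 10 × £12 = £120
  Gary->Ithaca: 45 × £8 = £360
  Gary->Salem: 50 × £10 = £500
Total = 90 + 540 + 120 + 360 + 500 = £1610.

1610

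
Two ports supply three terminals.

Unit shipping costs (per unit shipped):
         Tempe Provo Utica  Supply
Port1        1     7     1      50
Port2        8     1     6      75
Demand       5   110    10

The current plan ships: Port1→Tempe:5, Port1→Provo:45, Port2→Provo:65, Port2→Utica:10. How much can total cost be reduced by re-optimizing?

Current plan cost = 5·1 + 45·7 + 65·1 + 10·6 = 445.
Optimal plan:
  Port1→Tempe: 5 TEU
  Port1→Provo: 35 TEU
  Port1→Utica: 10 TEU
  Port2→Provo: 75 TEU
Optimal cost = 335.
Saving = 445 − 335 = 110.

110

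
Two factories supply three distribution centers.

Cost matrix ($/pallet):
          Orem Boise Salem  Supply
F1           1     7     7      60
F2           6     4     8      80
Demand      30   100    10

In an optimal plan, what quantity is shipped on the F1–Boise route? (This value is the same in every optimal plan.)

The minimum-cost plan:
  F1->Orem: 30 × $1 = $30
  F1->Boise: 20 × $7 = $140
  F1->Salem: 10 × $7 = $70
  F2->Boise: 80 × $4 = $320
Total cost = $560.
So F1→Boise carries 20 pallets.

20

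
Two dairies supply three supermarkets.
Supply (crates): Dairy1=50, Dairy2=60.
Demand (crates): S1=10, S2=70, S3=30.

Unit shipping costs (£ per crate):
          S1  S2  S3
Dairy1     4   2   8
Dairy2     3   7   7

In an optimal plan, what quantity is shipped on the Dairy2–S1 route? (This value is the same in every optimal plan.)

Solving gives:
  Dairy1 to S2: 50 × £2 = £100
  Dairy2 to S1: 10 × £3 = £30
  Dairy2 to S2: 20 × £7 = £140
  Dairy2 to S3: 30 × £7 = £210
Total cost = £480.
So Dairy2→S1 carries 10 crates.

10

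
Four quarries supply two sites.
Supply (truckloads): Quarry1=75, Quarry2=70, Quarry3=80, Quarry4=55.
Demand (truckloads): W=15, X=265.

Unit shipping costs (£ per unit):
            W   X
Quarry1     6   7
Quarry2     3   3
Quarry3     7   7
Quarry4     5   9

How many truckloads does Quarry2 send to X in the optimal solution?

The minimum-cost plan:
  Quarry1–X: 75 × £7 = £525
  Quarry2–X: 70 × £3 = £210
  Quarry3–X: 80 × £7 = £560
  Quarry4–W: 15 × £5 = £75
  Quarry4–X: 40 × £9 = £360
Total cost = £1730.
So Quarry2→X carries 70 truckloads.

70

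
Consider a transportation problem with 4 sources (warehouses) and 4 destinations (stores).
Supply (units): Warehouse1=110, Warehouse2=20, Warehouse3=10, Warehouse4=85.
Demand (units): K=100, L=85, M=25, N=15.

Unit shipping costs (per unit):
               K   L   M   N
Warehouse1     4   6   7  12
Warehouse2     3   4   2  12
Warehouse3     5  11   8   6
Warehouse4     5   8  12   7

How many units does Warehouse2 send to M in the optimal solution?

20

The minimum-cost plan:
  Warehouse1 to K: 20 units
  Warehouse1 to L: 85 units
  Warehouse1 to M: 5 units
  Warehouse2 to M: 20 units
  Warehouse3 to N: 10 units
  Warehouse4 to K: 80 units
  Warehouse4 to N: 5 units
Total cost = 1160.
So Warehouse2→M carries 20 units.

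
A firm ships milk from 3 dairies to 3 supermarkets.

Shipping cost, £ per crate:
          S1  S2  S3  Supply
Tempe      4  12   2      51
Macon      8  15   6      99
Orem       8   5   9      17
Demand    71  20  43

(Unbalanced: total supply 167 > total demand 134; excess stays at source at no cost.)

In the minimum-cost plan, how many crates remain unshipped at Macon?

Minimum-cost shipments:
  Tempe–S1: 8 × £4 = £32
  Tempe–S3: 43 × £2 = £86
  Macon–S1: 63 × £8 = £504
  Macon–S2: 3 × £15 = £45
  Orem–S2: 17 × £5 = £85
Total cost = £752.
Macon ships 66 of its 99, leaving 33.

33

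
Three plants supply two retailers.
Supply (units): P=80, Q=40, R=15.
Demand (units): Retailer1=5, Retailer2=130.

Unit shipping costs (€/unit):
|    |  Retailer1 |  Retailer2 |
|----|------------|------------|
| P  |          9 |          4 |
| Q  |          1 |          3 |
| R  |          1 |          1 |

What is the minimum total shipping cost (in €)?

445

Optimal allocation:
  P->Retailer2: 80 units
  Q->Retailer1: 5 units
  Q->Retailer2: 35 units
  R->Retailer2: 15 units
Total cost = €445.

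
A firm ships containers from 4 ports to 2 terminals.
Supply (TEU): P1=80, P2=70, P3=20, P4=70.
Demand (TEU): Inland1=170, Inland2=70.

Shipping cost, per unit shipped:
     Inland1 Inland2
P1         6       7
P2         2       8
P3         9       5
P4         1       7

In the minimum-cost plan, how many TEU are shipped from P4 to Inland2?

0

The minimum-cost plan:
  P1→Inland1: 30 × 6 = 180
  P1→Inland2: 50 × 7 = 350
  P2→Inland1: 70 × 2 = 140
  P3→Inland2: 20 × 5 = 100
  P4→Inland1: 70 × 1 = 70
Total cost = 840.
The route P4→Inland2 is not used.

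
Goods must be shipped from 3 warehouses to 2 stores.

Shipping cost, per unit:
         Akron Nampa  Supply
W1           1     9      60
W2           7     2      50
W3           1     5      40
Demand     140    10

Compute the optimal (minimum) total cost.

One minimum-cost allocation:
  W1->Akron: 60 units
  W2->Akron: 40 units
  W2->Nampa: 10 units
  W3->Akron: 40 units
Total cost = 400.

400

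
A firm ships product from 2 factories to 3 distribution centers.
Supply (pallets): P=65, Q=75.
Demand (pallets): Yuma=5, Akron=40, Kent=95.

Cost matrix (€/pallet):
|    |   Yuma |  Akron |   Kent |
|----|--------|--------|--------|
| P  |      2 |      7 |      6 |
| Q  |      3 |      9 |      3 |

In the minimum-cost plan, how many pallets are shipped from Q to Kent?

Solving gives:
  P–Yuma: 5 × €2 = €10
  P–Akron: 40 × €7 = €280
  P–Kent: 20 × €6 = €120
  Q–Kent: 75 × €3 = €225
Total cost = €635.
So Q→Kent carries 75 pallets.

75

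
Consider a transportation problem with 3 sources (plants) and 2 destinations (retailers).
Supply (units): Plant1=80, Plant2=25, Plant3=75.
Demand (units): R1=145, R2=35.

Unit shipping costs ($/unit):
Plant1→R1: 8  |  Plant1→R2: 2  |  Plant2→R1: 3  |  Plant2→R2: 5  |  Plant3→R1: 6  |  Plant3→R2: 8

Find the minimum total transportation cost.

A cheapest plan:
  Plant1->R1: 45 × $8 = $360
  Plant1->R2: 35 × $2 = $70
  Plant2->R1: 25 × $3 = $75
  Plant3->R1: 75 × $6 = $450
Total = 360 + 70 + 75 + 450 = $955.
(Supply check: Plant1 ships 80; Plant2 ships 25; Plant3 ships 75.)

955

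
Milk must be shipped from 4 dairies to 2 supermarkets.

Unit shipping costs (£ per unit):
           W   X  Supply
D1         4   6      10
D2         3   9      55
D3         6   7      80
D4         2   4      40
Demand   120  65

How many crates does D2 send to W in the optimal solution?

55

The minimum-cost plan:
  D1–W: 10 crates
  D2–W: 55 crates
  D3–W: 15 crates
  D3–X: 65 crates
  D4–W: 40 crates
Total cost = £830.
So D2→W carries 55 crates.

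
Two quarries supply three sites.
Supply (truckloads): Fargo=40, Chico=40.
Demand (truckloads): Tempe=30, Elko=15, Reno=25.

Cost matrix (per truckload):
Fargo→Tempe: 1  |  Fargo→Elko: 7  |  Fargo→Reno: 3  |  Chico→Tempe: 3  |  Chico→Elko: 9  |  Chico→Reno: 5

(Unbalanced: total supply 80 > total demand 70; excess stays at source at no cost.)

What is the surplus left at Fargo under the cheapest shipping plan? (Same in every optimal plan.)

Minimum-cost shipments:
  Fargo–Tempe: 30 truckloads
  Fargo–Elko: 10 truckloads
  Chico–Elko: 5 truckloads
  Chico–Reno: 25 truckloads
Total cost = 270.
Fargo ships 40 of its 40, leaving 0.

0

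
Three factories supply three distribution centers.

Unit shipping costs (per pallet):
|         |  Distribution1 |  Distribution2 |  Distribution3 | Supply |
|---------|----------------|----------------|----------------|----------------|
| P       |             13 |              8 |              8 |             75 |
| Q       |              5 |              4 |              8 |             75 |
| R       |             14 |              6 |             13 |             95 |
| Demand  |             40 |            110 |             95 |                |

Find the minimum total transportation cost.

1590

Optimal allocation:
  P->Distribution3: 75 × 8 = 600
  Q->Distribution1: 40 × 5 = 200
  Q->Distribution2: 15 × 4 = 60
  Q->Distribution3: 20 × 8 = 160
  R->Distribution2: 95 × 6 = 570
Total = 600 + 200 + 60 + 160 + 570 = 1590.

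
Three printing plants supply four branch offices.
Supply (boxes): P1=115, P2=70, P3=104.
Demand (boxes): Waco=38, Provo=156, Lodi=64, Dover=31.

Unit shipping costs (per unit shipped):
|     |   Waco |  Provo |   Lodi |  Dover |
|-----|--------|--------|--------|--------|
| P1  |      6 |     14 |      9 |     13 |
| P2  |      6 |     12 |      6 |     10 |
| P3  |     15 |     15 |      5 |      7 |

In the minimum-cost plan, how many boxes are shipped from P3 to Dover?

Solving gives:
  P1–Waco: 38 boxes
  P1–Provo: 77 boxes
  P2–Provo: 70 boxes
  P3–Provo: 9 boxes
  P3–Lodi: 64 boxes
  P3–Dover: 31 boxes
Total cost = 2818.
So P3→Dover carries 31 boxes.

31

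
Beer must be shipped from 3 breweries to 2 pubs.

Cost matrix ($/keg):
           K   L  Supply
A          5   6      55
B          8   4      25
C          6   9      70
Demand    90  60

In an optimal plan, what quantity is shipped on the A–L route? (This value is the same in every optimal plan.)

35

The minimum-cost plan:
  A→K: 20 × $5 = $100
  A→L: 35 × $6 = $210
  B→L: 25 × $4 = $100
  C→K: 70 × $6 = $420
Total cost = $830.
So A→L carries 35 kegs.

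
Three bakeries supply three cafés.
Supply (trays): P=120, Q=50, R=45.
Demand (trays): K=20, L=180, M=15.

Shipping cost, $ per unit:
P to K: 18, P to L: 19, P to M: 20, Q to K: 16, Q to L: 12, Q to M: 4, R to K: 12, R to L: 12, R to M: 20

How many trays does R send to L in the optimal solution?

Optimal shipments:
  P→K: 20 trays
  P→L: 100 trays
  Q→L: 35 trays
  Q→M: 15 trays
  R→L: 45 trays
Total cost = $3280.
So R→L carries 45 trays.

45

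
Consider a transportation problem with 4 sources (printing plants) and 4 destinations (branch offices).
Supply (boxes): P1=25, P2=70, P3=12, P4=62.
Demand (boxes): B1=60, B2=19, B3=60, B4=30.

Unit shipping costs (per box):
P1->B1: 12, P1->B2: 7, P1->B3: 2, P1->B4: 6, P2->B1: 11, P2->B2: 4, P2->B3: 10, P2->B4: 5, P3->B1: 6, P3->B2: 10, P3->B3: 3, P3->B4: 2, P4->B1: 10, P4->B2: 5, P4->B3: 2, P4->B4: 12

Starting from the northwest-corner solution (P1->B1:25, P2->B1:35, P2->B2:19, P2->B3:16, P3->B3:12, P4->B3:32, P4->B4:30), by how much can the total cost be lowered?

462

Current plan cost = 25·12 + 35·11 + 19·4 + 16·10 + 12·3 + 32·2 + 30·12 = 1381.
Optimal plan:
  P1–B3: 25 × 2 = 50
  P2–B1: 21 × 11 = 231
  P2–B2: 19 × 4 = 76
  P2–B4: 30 × 5 = 150
  P3–B1: 12 × 6 = 72
  P4–B1: 27 × 10 = 270
  P4–B3: 35 × 2 = 70
Optimal cost = 919.
Saving = 1381 − 919 = 462.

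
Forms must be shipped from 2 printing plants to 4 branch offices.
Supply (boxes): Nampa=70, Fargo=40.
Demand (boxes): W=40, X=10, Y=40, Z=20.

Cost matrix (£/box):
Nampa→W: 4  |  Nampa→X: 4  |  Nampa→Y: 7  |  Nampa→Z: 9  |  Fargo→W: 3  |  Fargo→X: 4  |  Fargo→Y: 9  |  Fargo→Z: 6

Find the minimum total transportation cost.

580

A cheapest plan:
  Nampa–W: 20 × £4 = £80
  Nampa–X: 10 × £4 = £40
  Nampa–Y: 40 × £7 = £280
  Fargo–W: 20 × £3 = £60
  Fargo–Z: 20 × £6 = £120
Total = 80 + 40 + 280 + 60 + 120 = £580.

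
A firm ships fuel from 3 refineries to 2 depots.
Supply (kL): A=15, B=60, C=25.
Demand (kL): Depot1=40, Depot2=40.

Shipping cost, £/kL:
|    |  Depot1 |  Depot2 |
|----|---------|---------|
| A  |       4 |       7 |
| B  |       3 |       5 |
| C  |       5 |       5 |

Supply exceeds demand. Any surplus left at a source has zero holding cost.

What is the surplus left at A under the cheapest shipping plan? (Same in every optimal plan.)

An optimal plan:
  B->Depot1: 40 × £3 = £120
  B->Depot2: 15 × £5 = £75
  C->Depot2: 25 × £5 = £125
Total cost = £320.
A ships 0 of its 15, leaving 15.

15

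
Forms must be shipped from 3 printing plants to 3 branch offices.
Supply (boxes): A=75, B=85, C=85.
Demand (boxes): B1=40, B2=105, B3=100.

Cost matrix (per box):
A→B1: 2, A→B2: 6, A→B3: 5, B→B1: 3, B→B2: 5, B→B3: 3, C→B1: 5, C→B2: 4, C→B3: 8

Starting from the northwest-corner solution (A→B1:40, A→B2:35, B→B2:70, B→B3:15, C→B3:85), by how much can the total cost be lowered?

495

Current plan cost = 40·2 + 35·6 + 70·5 + 15·3 + 85·8 = 1365.
Optimal plan:
  A→B1: 40 boxes
  A→B2: 20 boxes
  A→B3: 15 boxes
  B→B3: 85 boxes
  C→B2: 85 boxes
Optimal cost = 870.
Saving = 1365 − 870 = 495.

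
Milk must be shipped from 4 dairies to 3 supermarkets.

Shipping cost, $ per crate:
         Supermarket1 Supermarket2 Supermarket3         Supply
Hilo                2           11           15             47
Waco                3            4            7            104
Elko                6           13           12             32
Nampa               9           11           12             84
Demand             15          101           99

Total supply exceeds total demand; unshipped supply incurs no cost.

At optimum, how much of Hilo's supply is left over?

An optimal plan:
  Hilo->Supermarket1: 15 × $2 = $30
  Waco->Supermarket2: 101 × $4 = $404
  Waco->Supermarket3: 3 × $7 = $21
  Elko->Supermarket3: 32 × $12 = $384
  Nampa->Supermarket3: 64 × $12 = $768
Total cost = $1607.
Hilo ships 15 of its 47, leaving 32.

32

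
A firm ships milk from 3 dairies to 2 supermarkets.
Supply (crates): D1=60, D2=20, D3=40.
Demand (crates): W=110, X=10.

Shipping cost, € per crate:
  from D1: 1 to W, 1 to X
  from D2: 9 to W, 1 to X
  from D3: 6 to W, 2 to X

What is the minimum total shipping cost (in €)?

One minimum-cost allocation:
  D1–W: 60 × €1 = €60
  D2–W: 10 × €9 = €90
  D2–X: 10 × €1 = €10
  D3–W: 40 × €6 = €240
Total = 60 + 90 + 10 + 240 = €400.

400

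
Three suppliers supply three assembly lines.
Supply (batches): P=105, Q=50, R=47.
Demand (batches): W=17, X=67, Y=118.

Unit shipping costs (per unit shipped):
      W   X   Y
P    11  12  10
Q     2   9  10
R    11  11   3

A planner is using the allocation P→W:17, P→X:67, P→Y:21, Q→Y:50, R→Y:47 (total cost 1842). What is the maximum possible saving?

252

Current plan cost = 17·11 + 67·12 + 21·10 + 50·10 + 47·3 = 1842.
Optimal plan:
  P–X: 34 × 12 = 408
  P–Y: 71 × 10 = 710
  Q–W: 17 × 2 = 34
  Q–X: 33 × 9 = 297
  R–Y: 47 × 3 = 141
Optimal cost = 1590.
Saving = 1842 − 1590 = 252.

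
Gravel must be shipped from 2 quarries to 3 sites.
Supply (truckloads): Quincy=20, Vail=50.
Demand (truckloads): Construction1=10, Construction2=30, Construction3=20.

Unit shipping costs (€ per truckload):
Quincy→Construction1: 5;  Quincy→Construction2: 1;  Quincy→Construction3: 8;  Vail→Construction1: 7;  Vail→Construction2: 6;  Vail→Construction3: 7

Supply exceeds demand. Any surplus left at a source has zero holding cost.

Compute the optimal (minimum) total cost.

A cheapest plan:
  Quincy->Construction2: 20 truckloads
  Vail->Construction1: 10 truckloads
  Vail->Construction2: 10 truckloads
  Vail->Construction3: 20 truckloads
Total cost = €290.
(Supply check: Quincy ships 20; Vail ships 40.)

290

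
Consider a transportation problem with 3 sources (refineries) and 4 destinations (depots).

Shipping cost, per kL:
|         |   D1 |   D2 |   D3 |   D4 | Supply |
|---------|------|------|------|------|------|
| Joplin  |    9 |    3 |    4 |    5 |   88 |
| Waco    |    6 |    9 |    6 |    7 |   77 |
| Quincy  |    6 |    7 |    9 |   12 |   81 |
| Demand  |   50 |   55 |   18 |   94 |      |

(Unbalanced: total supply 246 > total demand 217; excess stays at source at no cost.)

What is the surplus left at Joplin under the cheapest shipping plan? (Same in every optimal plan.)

An optimal plan:
  Joplin->D2: 53 × 3 = 159
  Joplin->D3: 18 × 4 = 72
  Joplin->D4: 17 × 5 = 85
  Waco->D4: 77 × 7 = 539
  Quincy->D1: 50 × 6 = 300
  Quincy->D2: 2 × 7 = 14
Total cost = 1169.
Joplin ships 88 of its 88, leaving 0.

0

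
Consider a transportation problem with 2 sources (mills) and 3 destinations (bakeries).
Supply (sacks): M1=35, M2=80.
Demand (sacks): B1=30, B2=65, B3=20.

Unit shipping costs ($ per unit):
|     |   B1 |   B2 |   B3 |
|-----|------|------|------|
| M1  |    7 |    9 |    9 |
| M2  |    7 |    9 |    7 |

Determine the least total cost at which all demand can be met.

935

A cheapest plan:
  M1–B2: 35 × $9 = $315
  M2–B1: 30 × $7 = $210
  M2–B2: 30 × $9 = $270
  M2–B3: 20 × $7 = $140
Total = 315 + 210 + 270 + 140 = $935.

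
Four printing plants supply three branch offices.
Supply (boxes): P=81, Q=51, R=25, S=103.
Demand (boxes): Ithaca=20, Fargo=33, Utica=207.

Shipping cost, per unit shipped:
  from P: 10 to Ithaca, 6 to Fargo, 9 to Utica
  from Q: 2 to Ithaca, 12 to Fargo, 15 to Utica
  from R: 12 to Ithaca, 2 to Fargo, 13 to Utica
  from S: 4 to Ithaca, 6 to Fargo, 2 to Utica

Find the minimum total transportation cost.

A cheapest plan:
  P to Fargo: 8 × 6 = 48
  P to Utica: 73 × 9 = 657
  Q to Ithaca: 20 × 2 = 40
  Q to Utica: 31 × 15 = 465
  R to Fargo: 25 × 2 = 50
  S to Utica: 103 × 2 = 206
Total = 48 + 657 + 40 + 465 + 50 + 206 = 1466.

1466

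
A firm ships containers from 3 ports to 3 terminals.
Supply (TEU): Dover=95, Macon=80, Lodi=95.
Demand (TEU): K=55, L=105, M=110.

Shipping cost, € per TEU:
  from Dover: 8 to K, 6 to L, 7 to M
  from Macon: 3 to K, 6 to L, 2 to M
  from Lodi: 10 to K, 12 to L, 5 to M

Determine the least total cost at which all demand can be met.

A cheapest plan:
  Dover→L: 95 × €6 = €570
  Macon→K: 55 × €3 = €165
  Macon→L: 10 × €6 = €60
  Macon→M: 15 × €2 = €30
  Lodi→M: 95 × €5 = €475
Total = 570 + 165 + 60 + 30 + 475 = €1300.

1300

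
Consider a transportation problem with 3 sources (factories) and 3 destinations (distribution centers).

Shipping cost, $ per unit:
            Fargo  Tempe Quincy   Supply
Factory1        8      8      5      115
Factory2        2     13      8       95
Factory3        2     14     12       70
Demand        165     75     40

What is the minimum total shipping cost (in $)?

One minimum-cost allocation:
  Factory1–Tempe: 75 × $8 = $600
  Factory1–Quincy: 40 × $5 = $200
  Factory2–Fargo: 95 × $2 = $190
  Factory3–Fargo: 70 × $2 = $140
Total = 600 + 200 + 190 + 140 = $1130.

1130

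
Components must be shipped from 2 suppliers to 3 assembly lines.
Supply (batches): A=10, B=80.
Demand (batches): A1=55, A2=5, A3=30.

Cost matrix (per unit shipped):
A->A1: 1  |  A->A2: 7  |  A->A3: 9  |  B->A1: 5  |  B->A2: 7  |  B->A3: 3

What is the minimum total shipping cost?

360

Optimal allocation:
  A to A1: 10 × 1 = 10
  B to A1: 45 × 5 = 225
  B to A2: 5 × 7 = 35
  B to A3: 30 × 3 = 90
Total = 10 + 225 + 35 + 90 = 360.
(Supply check: A ships 10; B ships 80.)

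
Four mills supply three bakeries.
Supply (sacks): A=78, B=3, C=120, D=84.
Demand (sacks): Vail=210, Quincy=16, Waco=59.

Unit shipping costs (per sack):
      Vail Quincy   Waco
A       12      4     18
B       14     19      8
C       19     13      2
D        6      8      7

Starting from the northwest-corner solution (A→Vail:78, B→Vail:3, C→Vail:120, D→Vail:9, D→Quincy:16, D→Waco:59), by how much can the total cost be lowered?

Current plan cost = 78·12 + 3·14 + 120·19 + 9·6 + 16·8 + 59·7 = 3853.
Optimal plan:
  A–Vail: 62 sacks
  A–Quincy: 16 sacks
  B–Vail: 3 sacks
  C–Vail: 61 sacks
  C–Waco: 59 sacks
  D–Vail: 84 sacks
Optimal cost = 2631.
Saving = 3853 − 2631 = 1222.

1222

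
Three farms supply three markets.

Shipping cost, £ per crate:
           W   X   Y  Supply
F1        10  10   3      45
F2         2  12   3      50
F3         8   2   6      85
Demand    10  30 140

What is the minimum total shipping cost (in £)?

665

A cheapest plan:
  F1->Y: 45 × £3 = £135
  F2->W: 10 × £2 = £20
  F2->Y: 40 × £3 = £120
  F3->X: 30 × £2 = £60
  F3->Y: 55 × £6 = £330
Total = 135 + 20 + 120 + 60 + 330 = £665.
(Supply check: F1 ships 45; F2 ships 50; F3 ships 85.)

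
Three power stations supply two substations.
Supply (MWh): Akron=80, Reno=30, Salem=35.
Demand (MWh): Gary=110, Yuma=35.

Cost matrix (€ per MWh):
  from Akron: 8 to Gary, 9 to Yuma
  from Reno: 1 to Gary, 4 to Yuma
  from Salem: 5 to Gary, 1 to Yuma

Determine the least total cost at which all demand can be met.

705

A cheapest plan:
  Akron→Gary: 80 × €8 = €640
  Reno→Gary: 30 × €1 = €30
  Salem→Yuma: 35 × €1 = €35
Total = 640 + 30 + 35 = €705.
(Supply check: Akron ships 80; Reno ships 30; Salem ships 35.)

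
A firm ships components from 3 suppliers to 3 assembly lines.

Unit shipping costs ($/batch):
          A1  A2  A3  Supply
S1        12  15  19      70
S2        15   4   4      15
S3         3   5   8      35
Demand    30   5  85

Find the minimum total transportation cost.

A cheapest plan:
  S1->A1: 30 × $12 = $360
  S1->A2: 5 × $15 = $75
  S1->A3: 35 × $19 = $665
  S2->A3: 15 × $4 = $60
  S3->A3: 35 × $8 = $280
Total = 360 + 75 + 665 + 60 + 280 = $1440.

1440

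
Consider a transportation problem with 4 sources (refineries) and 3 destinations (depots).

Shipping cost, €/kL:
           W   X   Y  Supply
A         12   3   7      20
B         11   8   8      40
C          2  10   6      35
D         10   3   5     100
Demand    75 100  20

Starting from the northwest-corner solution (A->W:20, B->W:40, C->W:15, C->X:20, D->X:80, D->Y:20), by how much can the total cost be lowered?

Current plan cost = 20·12 + 40·11 + 15·2 + 20·10 + 80·3 + 20·5 = €1250.
Optimal plan:
  A to X: 20 × €3 = €60
  B to W: 40 × €11 = €440
  C to W: 35 × €2 = €70
  D to X: 80 × €3 = €240
  D to Y: 20 × €5 = €100
Optimal cost = €910.
Saving = 1250 − 910 = €340.

340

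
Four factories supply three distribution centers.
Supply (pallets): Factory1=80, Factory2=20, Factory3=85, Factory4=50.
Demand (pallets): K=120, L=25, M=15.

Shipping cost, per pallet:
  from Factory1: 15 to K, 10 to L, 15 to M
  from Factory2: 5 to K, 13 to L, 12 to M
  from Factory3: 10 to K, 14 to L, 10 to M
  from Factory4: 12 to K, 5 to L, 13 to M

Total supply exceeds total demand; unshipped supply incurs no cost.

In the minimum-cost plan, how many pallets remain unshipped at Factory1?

Minimum-cost shipments:
  Factory1–K: 5 × 15 = 75
  Factory2–K: 20 × 5 = 100
  Factory3–K: 70 × 10 = 700
  Factory3–M: 15 × 10 = 150
  Factory4–K: 25 × 12 = 300
  Factory4–L: 25 × 5 = 125
Total cost = 1450.
Factory1 ships 5 of its 80, leaving 75.

75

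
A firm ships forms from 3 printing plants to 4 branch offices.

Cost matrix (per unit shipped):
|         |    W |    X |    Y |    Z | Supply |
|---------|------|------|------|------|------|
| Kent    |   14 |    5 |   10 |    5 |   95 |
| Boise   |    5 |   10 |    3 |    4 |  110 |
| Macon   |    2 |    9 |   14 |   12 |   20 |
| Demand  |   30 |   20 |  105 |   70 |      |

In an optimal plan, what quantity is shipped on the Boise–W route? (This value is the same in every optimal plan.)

10

Optimal shipments:
  Kent to X: 20 × 5 = 100
  Kent to Y: 5 × 10 = 50
  Kent to Z: 70 × 5 = 350
  Boise to W: 10 × 5 = 50
  Boise to Y: 100 × 3 = 300
  Macon to W: 20 × 2 = 40
Total cost = 890.
So Boise→W carries 10 boxes.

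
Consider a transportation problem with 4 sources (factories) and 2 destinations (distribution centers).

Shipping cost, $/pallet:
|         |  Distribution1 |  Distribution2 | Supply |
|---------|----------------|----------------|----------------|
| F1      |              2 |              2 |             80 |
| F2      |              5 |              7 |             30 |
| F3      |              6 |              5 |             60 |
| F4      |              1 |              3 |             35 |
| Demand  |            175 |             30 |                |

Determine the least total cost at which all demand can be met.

675

Optimal allocation:
  F1 to Distribution1: 80 pallets
  F2 to Distribution1: 30 pallets
  F3 to Distribution1: 30 pallets
  F3 to Distribution2: 30 pallets
  F4 to Distribution1: 35 pallets
Total cost = $675.
(Supply check: F1 ships 80; F2 ships 30; F3 ships 60; F4 ships 35.)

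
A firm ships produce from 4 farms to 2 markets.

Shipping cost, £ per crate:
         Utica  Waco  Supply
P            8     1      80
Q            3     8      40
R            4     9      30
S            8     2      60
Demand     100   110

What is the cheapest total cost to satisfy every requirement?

One minimum-cost allocation:
  P->Waco: 80 crates
  Q->Utica: 40 crates
  R->Utica: 30 crates
  S->Utica: 30 crates
  S->Waco: 30 crates
Total cost = £620.
(Supply check: P ships 80; Q ships 40; R ships 30; S ships 60.)

620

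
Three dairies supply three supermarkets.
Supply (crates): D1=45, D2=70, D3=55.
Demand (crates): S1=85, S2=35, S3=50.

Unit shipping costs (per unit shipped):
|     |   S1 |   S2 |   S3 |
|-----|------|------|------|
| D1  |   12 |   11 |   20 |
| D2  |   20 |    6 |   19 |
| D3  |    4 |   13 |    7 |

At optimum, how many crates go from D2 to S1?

The minimum-cost plan:
  D1 to S1: 45 × 12 = 540
  D2 to S2: 35 × 6 = 210
  D2 to S3: 35 × 19 = 665
  D3 to S1: 40 × 4 = 160
  D3 to S3: 15 × 7 = 105
Total cost = 1680.
The route D2→S1 is not used.

0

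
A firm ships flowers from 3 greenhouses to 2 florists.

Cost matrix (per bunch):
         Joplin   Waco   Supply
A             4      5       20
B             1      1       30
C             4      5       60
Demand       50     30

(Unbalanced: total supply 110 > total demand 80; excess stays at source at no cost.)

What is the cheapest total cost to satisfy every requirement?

An optimal shipping plan:
  B–Waco: 30 bunches
  C–Joplin: 50 bunches
Total cost = 230.

230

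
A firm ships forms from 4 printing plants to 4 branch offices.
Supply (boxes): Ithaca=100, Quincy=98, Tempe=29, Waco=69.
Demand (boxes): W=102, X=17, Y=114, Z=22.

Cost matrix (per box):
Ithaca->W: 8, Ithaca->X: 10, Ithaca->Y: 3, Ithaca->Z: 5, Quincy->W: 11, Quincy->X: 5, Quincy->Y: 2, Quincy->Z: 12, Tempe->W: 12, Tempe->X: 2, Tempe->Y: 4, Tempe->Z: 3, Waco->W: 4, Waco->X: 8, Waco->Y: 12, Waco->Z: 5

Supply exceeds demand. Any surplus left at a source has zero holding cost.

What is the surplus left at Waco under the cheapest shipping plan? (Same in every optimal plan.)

An optimal plan:
  Ithaca to W: 33 × 8 = 264
  Ithaca to Y: 16 × 3 = 48
  Ithaca to Z: 10 × 5 = 50
  Quincy to Y: 98 × 2 = 196
  Tempe to X: 17 × 2 = 34
  Tempe to Z: 12 × 3 = 36
  Waco to W: 69 × 4 = 276
Total cost = 904.
Waco ships 69 of its 69, leaving 0.

0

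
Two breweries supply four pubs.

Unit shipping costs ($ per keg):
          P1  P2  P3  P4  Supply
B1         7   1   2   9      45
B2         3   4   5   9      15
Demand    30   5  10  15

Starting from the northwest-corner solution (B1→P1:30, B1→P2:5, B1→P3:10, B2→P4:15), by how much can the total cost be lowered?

60

Current plan cost = 30·7 + 5·1 + 10·2 + 15·9 = $370.
Optimal plan:
  B1->P1: 15 × $7 = $105
  B1->P2: 5 × $1 = $5
  B1->P3: 10 × $2 = $20
  B1->P4: 15 × $9 = $135
  B2->P1: 15 × $3 = $45
Optimal cost = $310.
Saving = 370 − 310 = $60.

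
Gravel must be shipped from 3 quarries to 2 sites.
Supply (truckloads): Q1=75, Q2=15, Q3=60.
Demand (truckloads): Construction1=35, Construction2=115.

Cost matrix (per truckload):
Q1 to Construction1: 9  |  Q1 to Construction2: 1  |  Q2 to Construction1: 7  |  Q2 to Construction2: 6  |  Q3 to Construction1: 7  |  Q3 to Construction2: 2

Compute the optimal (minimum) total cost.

400

An optimal shipping plan:
  Q1→Construction2: 75 × 1 = 75
  Q2→Construction1: 15 × 7 = 105
  Q3→Construction1: 20 × 7 = 140
  Q3→Construction2: 40 × 2 = 80
Total = 75 + 105 + 140 + 80 = 400.
(Supply check: Q1 ships 75; Q2 ships 15; Q3 ships 60.)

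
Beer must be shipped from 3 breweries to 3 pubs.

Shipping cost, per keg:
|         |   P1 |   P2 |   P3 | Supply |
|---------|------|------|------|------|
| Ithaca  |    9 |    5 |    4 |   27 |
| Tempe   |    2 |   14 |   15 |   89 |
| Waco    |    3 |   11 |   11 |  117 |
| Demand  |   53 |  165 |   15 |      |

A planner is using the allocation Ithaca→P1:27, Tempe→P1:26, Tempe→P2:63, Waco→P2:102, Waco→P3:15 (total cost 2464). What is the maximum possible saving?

Current plan cost = 27·9 + 26·2 + 63·14 + 102·11 + 15·11 = 2464.
Optimal plan:
  Ithaca to P2: 12 × 5 = 60
  Ithaca to P3: 15 × 4 = 60
  Tempe to P1: 53 × 2 = 106
  Tempe to P2: 36 × 14 = 504
  Waco to P2: 117 × 11 = 1287
Optimal cost = 2017.
Saving = 2464 − 2017 = 447.

447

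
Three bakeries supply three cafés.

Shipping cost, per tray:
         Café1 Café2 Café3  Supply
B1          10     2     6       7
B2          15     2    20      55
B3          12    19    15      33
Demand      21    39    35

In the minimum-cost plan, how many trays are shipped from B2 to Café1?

Optimal shipments:
  B1 to Café3: 7 × 6 = 42
  B2 to Café1: 16 × 15 = 240
  B2 to Café2: 39 × 2 = 78
  B3 to Café1: 5 × 12 = 60
  B3 to Café3: 28 × 15 = 420
Total cost = 840.
So B2→Café1 carries 16 trays.

16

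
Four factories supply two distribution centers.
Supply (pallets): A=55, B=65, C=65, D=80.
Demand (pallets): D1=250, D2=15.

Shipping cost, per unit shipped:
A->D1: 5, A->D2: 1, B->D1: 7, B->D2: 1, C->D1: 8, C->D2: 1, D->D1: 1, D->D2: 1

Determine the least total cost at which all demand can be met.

An optimal shipping plan:
  A->D1: 55 × 5 = 275
  B->D1: 65 × 7 = 455
  C->D1: 50 × 8 = 400
  C->D2: 15 × 1 = 15
  D->D1: 80 × 1 = 80
Total = 275 + 455 + 400 + 15 + 80 = 1225.

1225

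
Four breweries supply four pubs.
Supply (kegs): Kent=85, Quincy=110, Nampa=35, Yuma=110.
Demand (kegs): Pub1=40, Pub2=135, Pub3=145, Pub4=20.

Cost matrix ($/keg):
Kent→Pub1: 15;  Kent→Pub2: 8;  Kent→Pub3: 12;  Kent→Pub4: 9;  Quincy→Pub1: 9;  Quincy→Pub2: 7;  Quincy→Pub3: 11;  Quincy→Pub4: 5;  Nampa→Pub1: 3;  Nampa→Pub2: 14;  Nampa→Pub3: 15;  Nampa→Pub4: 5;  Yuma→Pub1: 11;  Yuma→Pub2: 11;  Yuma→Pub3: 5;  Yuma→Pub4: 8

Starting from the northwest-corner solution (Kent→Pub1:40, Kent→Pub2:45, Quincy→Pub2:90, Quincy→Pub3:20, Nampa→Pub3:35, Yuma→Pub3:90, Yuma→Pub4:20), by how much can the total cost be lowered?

Current plan cost = 40·15 + 45·8 + 90·7 + 20·11 + 35·15 + 90·5 + 20·8 = $2945.
Optimal plan:
  Kent to Pub2: 85 × $8 = $680
  Quincy to Pub1: 5 × $9 = $45
  Quincy to Pub2: 50 × $7 = $350
  Quincy to Pub3: 35 × $11 = $385
  Quincy to Pub4: 20 × $5 = $100
  Nampa to Pub1: 35 × $3 = $105
  Yuma to Pub3: 110 × $5 = $550
Optimal cost = $2215.
Saving = 2945 − 2215 = $730.

730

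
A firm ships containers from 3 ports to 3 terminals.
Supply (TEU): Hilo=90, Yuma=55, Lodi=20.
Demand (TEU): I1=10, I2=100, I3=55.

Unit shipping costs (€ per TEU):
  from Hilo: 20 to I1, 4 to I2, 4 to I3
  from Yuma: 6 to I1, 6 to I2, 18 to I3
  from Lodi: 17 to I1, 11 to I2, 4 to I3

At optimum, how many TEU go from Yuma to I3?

Solving gives:
  Hilo–I2: 55 × €4 = €220
  Hilo–I3: 35 × €4 = €140
  Yuma–I1: 10 × €6 = €60
  Yuma–I2: 45 × €6 = €270
  Lodi–I3: 20 × €4 = €80
Total cost = €770.
The route Yuma→I3 is not used.

0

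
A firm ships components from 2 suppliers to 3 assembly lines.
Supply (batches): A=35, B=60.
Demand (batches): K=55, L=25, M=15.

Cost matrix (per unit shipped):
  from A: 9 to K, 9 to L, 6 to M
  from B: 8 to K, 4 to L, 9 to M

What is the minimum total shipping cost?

An optimal shipping plan:
  A–K: 20 × 9 = 180
  A–M: 15 × 6 = 90
  B–K: 35 × 8 = 280
  B–L: 25 × 4 = 100
Total = 180 + 90 + 280 + 100 = 650.
(Supply check: A ships 35; B ships 60.)

650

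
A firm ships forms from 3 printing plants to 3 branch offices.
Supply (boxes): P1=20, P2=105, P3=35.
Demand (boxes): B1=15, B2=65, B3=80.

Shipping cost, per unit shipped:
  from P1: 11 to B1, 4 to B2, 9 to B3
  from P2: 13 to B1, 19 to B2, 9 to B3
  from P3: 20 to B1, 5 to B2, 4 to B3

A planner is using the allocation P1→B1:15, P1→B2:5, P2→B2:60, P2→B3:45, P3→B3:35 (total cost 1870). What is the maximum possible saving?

510

Current plan cost = 15·11 + 5·4 + 60·19 + 45·9 + 35·4 = 1870.
Optimal plan:
  P1→B2: 20 × 4 = 80
  P2→B1: 15 × 13 = 195
  P2→B2: 10 × 19 = 190
  P2→B3: 80 × 9 = 720
  P3→B2: 35 × 5 = 175
Optimal cost = 1360.
Saving = 1870 − 1360 = 510.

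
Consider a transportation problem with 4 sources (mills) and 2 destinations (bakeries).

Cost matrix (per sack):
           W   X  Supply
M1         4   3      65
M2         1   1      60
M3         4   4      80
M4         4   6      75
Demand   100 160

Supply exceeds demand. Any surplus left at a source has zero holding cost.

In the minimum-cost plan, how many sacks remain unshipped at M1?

0

Minimum-cost shipments:
  M1->X: 65 × 3 = 195
  M2->X: 60 × 1 = 60
  M3->W: 45 × 4 = 180
  M3->X: 35 × 4 = 140
  M4->W: 55 × 4 = 220
Total cost = 795.
M1 ships 65 of its 65, leaving 0.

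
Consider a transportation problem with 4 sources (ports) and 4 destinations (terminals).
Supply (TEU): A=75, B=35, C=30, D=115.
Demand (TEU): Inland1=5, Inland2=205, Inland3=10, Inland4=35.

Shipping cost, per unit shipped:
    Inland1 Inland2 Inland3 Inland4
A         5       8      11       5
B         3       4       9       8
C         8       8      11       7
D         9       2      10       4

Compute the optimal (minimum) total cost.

A cheapest plan:
  A->Inland1: 5 × 5 = 25
  A->Inland2: 35 × 8 = 280
  A->Inland4: 35 × 5 = 175
  B->Inland2: 35 × 4 = 140
  C->Inland2: 20 × 8 = 160
  C->Inland3: 10 × 11 = 110
  D->Inland2: 115 × 2 = 230
Total = 25 + 280 + 175 + 140 + 160 + 110 + 230 = 1120.

1120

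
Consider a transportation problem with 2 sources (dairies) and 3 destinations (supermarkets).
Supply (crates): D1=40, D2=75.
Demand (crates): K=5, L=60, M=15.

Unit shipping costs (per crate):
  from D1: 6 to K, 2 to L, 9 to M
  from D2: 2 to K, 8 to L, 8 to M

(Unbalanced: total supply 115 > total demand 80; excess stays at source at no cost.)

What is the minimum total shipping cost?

370

Optimal allocation:
  D1→L: 40 crates
  D2→K: 5 crates
  D2→L: 20 crates
  D2→M: 15 crates
Total cost = 370.
(Supply check: D1 ships 40; D2 ships 40.)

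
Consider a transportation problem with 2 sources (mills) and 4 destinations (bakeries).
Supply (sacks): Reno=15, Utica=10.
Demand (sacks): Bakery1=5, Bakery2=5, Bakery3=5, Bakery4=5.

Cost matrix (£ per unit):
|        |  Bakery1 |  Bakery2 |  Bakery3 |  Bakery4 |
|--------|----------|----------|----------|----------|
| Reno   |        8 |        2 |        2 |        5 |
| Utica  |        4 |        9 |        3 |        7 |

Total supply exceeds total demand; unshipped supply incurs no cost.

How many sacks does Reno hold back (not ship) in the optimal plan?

0

Minimum-cost shipments:
  Reno→Bakery2: 5 × £2 = £10
  Reno→Bakery3: 5 × £2 = £10
  Reno→Bakery4: 5 × £5 = £25
  Utica→Bakery1: 5 × £4 = £20
Total cost = £65.
Reno ships 15 of its 15, leaving 0.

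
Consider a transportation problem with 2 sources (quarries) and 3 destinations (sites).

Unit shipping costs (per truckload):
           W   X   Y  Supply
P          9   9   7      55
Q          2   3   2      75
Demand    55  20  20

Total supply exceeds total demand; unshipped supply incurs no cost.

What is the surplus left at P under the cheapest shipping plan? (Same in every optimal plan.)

35

An optimal plan:
  P to Y: 20 × 7 = 140
  Q to W: 55 × 2 = 110
  Q to X: 20 × 3 = 60
Total cost = 310.
P ships 20 of its 55, leaving 35.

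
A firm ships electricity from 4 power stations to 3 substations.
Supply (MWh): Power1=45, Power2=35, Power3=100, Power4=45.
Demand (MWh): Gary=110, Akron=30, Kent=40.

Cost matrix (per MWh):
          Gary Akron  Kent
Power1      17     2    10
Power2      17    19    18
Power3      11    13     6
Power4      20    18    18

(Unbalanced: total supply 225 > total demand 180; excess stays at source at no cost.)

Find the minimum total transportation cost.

A cheapest plan:
  Power1→Akron: 30 × 2 = 60
  Power1→Kent: 15 × 10 = 150
  Power2→Gary: 35 × 17 = 595
  Power3→Gary: 75 × 11 = 825
  Power3→Kent: 25 × 6 = 150
Total = 60 + 150 + 595 + 825 + 150 = 1780.

1780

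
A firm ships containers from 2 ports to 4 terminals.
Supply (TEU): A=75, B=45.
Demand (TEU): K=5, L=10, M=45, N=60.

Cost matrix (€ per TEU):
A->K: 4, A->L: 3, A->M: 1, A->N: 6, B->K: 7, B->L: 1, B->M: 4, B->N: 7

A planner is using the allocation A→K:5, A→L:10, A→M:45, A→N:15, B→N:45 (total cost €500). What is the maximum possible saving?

Current plan cost = 5·4 + 10·3 + 45·1 + 15·6 + 45·7 = €500.
Optimal plan:
  A to K: 5 × €4 = €20
  A to M: 45 × €1 = €45
  A to N: 25 × €6 = €150
  B to L: 10 × €1 = €10
  B to N: 35 × €7 = €245
Optimal cost = €470.
Saving = 500 − 470 = €30.

30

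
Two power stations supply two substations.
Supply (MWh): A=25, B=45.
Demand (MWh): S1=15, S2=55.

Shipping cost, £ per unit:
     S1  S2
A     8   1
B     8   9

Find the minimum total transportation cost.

415

An optimal shipping plan:
  A→S2: 25 MWh
  B→S1: 15 MWh
  B→S2: 30 MWh
Total cost = £415.
(Supply check: A ships 25; B ships 45.)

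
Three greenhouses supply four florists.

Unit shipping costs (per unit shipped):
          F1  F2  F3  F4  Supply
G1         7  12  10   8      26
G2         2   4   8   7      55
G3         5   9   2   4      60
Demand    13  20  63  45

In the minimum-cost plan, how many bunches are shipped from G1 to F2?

The minimum-cost plan:
  G1 to F4: 26 × 8 = 208
  G2 to F1: 13 × 2 = 26
  G2 to F2: 20 × 4 = 80
  G2 to F3: 3 × 8 = 24
  G2 to F4: 19 × 7 = 133
  G3 to F3: 60 × 2 = 120
Total cost = 591.
The route G1→F2 is not used.

0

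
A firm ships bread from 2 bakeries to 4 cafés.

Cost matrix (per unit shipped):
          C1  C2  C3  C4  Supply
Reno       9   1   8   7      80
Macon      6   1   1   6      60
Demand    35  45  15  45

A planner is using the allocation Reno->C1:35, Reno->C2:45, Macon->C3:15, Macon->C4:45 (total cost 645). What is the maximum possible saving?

Current plan cost = 35·9 + 45·1 + 15·1 + 45·6 = 645.
Optimal plan:
  Reno to C2: 45 × 1 = 45
  Reno to C4: 35 × 7 = 245
  Macon to C1: 35 × 6 = 210
  Macon to C3: 15 × 1 = 15
  Macon to C4: 10 × 6 = 60
Optimal cost = 575.
Saving = 645 − 575 = 70.

70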